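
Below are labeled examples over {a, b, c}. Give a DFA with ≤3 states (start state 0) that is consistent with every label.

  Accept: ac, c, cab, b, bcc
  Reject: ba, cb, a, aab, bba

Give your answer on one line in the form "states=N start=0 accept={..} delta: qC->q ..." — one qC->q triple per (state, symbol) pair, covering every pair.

states=3 start=0 accept={0,2} delta: 0a->1 0b->0 0c->2 1a->1 1b->1 1c->0 2a->0 2b->1 2c->0

State merging on the prefix tree: take the shortest (then alphabetical) example prefix whose next move is undefined and point that move at state 0, else 1, else 2, ...; a target is out if some Accept/Reject pair would then sit in one state with the same input left (inseparable). If every existing state is out, open a new one.
a: 0a undefined. 0a->0: no, b/aab meet in 0 with "b" left. Open state 1: 0a->1.
b: 0b undefined. 0b->0: ok.
c: 0c undefined. 0c->0: no, c/cb meet in 0. 0c->1: no, c/ba meet in 1. Open state 2: 0c->2.
aa: 1a undefined. 1a->0: no, b/aab meet in 0. 1a->1: ok.
ac: 1c undefined. 1c->0: ok.
ca: 2a undefined. 2a->0: ok.
cb: 2b undefined. 2b->0: no, ac/cb meet in 0. 2b->1: ok.
aab: 1b undefined. 1b->0: no, ac/aab meet in 0. 1b->1: ok.
bcc: 2c undefined. 2c->0: ok.
All examples now run through 3 states with every (state, symbol) defined. Accept strings end in {0,2}, Reject strings end in {1}; accept={0,2}.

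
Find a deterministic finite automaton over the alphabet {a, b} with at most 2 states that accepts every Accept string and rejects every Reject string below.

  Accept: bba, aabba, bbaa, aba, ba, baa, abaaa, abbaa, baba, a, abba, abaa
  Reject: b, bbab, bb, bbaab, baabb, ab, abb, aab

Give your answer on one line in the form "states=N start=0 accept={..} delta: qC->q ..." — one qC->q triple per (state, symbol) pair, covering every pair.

State merging on the prefix tree: take the shortest (then alphabetical) example prefix whose next move is undefined and point that move at state 0, else 1, else 2, ...; a target is out if some Accept/Reject pair would then sit in one state with the same input left (inseparable). If every existing state is out, open a new one.
a: 0a undefined. 0a->0: ok.
b: 0b undefined. 0b->0: no, bba/b meet in 0. Open state 1: 0b->1.
ba: 1a undefined. 1a->0: ok.
bb: 1b undefined. 1b->0: no, bba/bb meet in 0. 1b->1: ok.
All examples now run through 2 states with every (state, symbol) defined. Accept strings end in {0}, Reject strings end in {1}; accept={0}.

states=2 start=0 accept={0} delta: 0a->0 0b->1 1a->0 1b->1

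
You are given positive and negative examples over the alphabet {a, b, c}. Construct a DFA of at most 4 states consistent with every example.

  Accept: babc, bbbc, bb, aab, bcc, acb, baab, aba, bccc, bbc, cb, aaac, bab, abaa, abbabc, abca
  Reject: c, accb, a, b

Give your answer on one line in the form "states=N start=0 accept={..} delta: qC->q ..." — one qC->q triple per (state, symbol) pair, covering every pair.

states=4 start=0 accept={0,2,3} delta: 0a->1 0b->1 0c->1 1a->1 1b->2 1c->2 2a->2 2b->2 2c->3 3a->0 3b->1 3c->0

State merging on the prefix tree: take the shortest (then alphabetical) example prefix whose next move is undefined and point that move at state 0, else 1, else 2, ...; a target is out if some Accept/Reject pair would then sit in one state with the same input left (inseparable). If every existing state is out, open a new one.
a: 0a undefined. 0a->0: no, aab/b meet in 0 with "b" left. Open state 1: 0a->1.
b: 0b undefined. 0b->0: no, bbbc/c meet in 0 with "c" left. 0b->1: ok.
c: 0c undefined. 0c->0: no, cb/a meet in 1. 0c->1: ok.
aa: 1a undefined. 1a->0: no, aab/c meet in 1. 1a->1: ok.
ab: 1b undefined. 1b->0: no, babc/c meet in 1. 1b->1: no, bb/c meet in 1. Open state 2: 1b->2.
ac: 1c undefined. 1c->0: no, bb/accb meet in 2. 1c->1: no, bb/accb meet in 2. 1c->2: ok.
aba: 2a undefined. 2a->0: no, abaa/c meet in 1. 2a->1: no, aba/c meet in 1. 2a->2: ok.
abb: 2b undefined. 2b->0: no, bbbc/c meet in 1. 2b->1: no, acb/c meet in 1. 2b->2: ok.
abc: 2c undefined. 2c->0: no, bccc/c meet in 1. 2c->1: no, babc/c meet in 1. 2c->2: no, babc/accb meet in 2. Open state 3: 2c->3.
abca: 3a undefined. 3a->0: ok.
accb: 3b undefined. 3b->0: no, abca/accb meet in 0. 3b->1: ok.
bccc: 3c undefined. 3c->0: ok.
All examples now run through 4 states with every (state, symbol) defined. Accept strings end in {0,2,3}, Reject strings end in {1}; accept={0,2,3}.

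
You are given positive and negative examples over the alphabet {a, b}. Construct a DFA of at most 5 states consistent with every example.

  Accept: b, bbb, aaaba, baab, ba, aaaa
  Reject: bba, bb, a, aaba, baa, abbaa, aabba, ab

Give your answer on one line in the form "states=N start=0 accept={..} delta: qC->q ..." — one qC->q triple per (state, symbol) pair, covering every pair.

states=5 start=0 accept={2,3} delta: 0a->1 0b->2 1a->3 1b->0 2a->3 2b->0 3a->4 3b->3 4a->2 4b->2

Fold the examples into a partial DFA from state 0: repeatedly fix the first undefined (state, symbol) met by the shortest-then-alphabetical prefix, trying targets in increasing order and rejecting any under which an Accept and a Reject string meet in one state with the same remainder; add a state when all current targets are rejected. Accepting states are where Accept strings end.
a: 0a undefined. 0a->0: no, b/ab meet in 0 with "b" left. Open state 1: 0a->1.
b: 0b undefined. 0b->0: no, b/bb meet in 0. 0b->1: no, b/a meet in 1. Open state 2: 0b->2.
aa: 1a undefined. 1a->0: no, ba/aaba meet in 2 with "a" left. 1a->1: no, aaaba/aaba meet in 1 with "ba" left. 1a->2: no, aaaa/baa meet in 2 with "aa" left. Open state 3: 1a->3.
ab: 1b undefined. 1b->0: ok.
ba: 2a undefined. 2a->0: no, baab/ab meet in 0. 2a->1: no, ba/a meet in 1. 2a->2: no, b/baa meet in 2. 2a->3: ok.
bb: 2b undefined. 2b->0: ok.
aaa: 3a undefined. 3a->0: no, aaaa/bba meet in 1. 3a->1: no, aaaba/bba meet in 1. 3a->2: no, b/baa meet in 2. 3a->3: no, aaaba/aaba meet in 3 with "ba" left. Open state 4: 3a->4.
aab: 3b undefined. 3b->0: no, ba/aabba meet in 3. 3b->1: no, ba/aaba meet in 3. 3b->2: no, ba/aaba meet in 3. 3b->3: ok.
aaaa: 4a undefined. 4a->0: no, aaaa/bb meet in 0. 4a->1: no, aaaa/bba meet in 1. 4a->2: ok.
aaab: 4b undefined. 4b->0: no, aaaba/bba meet in 1. 4b->1: no, baab/bba meet in 1. 4b->2: ok.
All examples now run through 5 states with every (state, symbol) defined. Accept strings end in {2,3}, Reject strings end in {0,1,4}; accept={2,3}.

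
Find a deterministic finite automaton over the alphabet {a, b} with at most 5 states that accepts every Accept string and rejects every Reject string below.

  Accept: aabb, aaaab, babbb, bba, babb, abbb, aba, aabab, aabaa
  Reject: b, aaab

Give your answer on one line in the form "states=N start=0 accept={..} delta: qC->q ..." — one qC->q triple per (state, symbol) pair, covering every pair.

states=4 start=0 accept={1,2} delta: 0a->1 0b->0 1a->2 1b->1 2a->0 2b->3 3a->1 3b->1

Fold the examples into a partial DFA from state 0: repeatedly fix the first undefined (state, symbol) met by the shortest-then-alphabetical prefix, trying targets in increasing order and rejecting any under which an Accept and a Reject string meet in one state with the same remainder; add a state when all current targets are rejected. Accepting states are where Accept strings end.
a: 0a undefined. 0a->0: no, aaaab/b meet in 0 with "b" left. Open state 1: 0a->1.
b: 0b undefined. 0b->0: ok.
aa: 1a undefined. 1a->0: no, aabb/b meet in 0. 1a->1: no, aaaab/aaab meet in 1 with "b" left. Open state 2: 1a->2.
ab: 1b undefined. 1b->0: no, babbb/b meet in 0. 1b->1: ok.
aaa: 2a undefined. 2a->0: ok.
aab: 2b undefined. 2b->0: no, aabb/b meet in 0. 2b->1: no, aabaa/b meet in 0. 2b->2: no, aabab/b meet in 0. Open state 3: 2b->3.
aaba: 3a undefined. 3a->0: no, aabab/b meet in 0. 3a->1: ok.
aabb: 3b undefined. 3b->0: no, aabb/b meet in 0. 3b->1: ok.
All examples now run through 4 states with every (state, symbol) defined. Accept strings end in {1,2}, Reject strings end in {0}; accept={1,2}.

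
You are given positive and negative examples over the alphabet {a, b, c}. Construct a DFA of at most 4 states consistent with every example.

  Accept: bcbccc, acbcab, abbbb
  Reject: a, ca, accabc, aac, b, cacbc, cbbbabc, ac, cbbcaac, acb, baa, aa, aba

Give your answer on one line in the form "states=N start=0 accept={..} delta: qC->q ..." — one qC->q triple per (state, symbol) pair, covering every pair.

State merging on the prefix tree: take the shortest (then alphabetical) example prefix whose next move is undefined and point that move at state 0, else 1, else 2, ...; a target is out if some Accept/Reject pair would then sit in one state with the same input left (inseparable). If every existing state is out, open a new one.
a: 0a undefined. 0a->0: ok.
b: 0b undefined. 0b->0: no, abbbb/a meet in 0. Open state 1: 0b->1.
c: 0c undefined. 0c->0: ok.
ba: 1a undefined. 1a->0: ok.
bc: 1c undefined. 1c->0: no, bcbccc/a meet in 0. 1c->1: no, acbcab/accabc meet in 1. Open state 2: 1c->2.
abb: 1b undefined. 1b->0: no, abbbb/a meet in 0. 1b->1: no, abbbb/b meet in 1. 1b->2: ok.
bcb: 2b undefined. 2b->0: no, bcbccc/a meet in 0. 2b->1: no, abbbb/accabc meet in 2. 2b->2: no, abbbb/accabc meet in 2. Open state 3: 2b->3.
bcbc: 3c undefined. 3c->0: no, bcbccc/a meet in 0. 3c->1: ok.
cbbc: 2c undefined. 2c->0: no, bcbccc/a meet in 0. 2c->1: no, bcbccc/b meet in 1. 2c->2: no, bcbccc/accabc meet in 2. 2c->3: ok.
abbbb: 3b undefined. 3b->0: no, abbbb/a meet in 0. 3b->1: no, abbbb/b meet in 1. 3b->2: no, abbbb/accabc meet in 2. 3b->3: ok.
acbca: 2a undefined. 2a->0: no, acbcab/b meet in 1. 2a->1: no, acbcab/accabc meet in 2. 2a->2: ok.
cbbba: 3a undefined. 3a->0: ok.
All examples now run through 4 states with every (state, symbol) defined. Accept strings end in {3}, Reject strings end in {0,1,2}; accept={3}.

states=4 start=0 accept={3} delta: 0a->0 0b->1 0c->0 1a->0 1b->2 1c->2 2a->2 2b->3 2c->3 3a->0 3b->3 3c->1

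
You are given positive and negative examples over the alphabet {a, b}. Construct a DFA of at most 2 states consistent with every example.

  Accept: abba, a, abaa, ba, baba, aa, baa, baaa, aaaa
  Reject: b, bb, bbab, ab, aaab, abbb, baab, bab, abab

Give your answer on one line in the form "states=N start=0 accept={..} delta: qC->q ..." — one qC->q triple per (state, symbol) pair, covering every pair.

states=2 start=0 accept={0} delta: 0a->0 0b->1 1a->0 1b->1

Fold the examples into a partial DFA from state 0: repeatedly fix the first undefined (state, symbol) met by the shortest-then-alphabetical prefix, trying targets in increasing order and rejecting any under which an Accept and a Reject string meet in one state with the same remainder; add a state when all current targets are rejected. Accepting states are where Accept strings end.
a: 0a undefined. 0a->0: ok.
b: 0b undefined. 0b->0: no, abba/b meet in 0. Open state 1: 0b->1.
ba: 1a undefined. 1a->0: ok.
bb: 1b undefined. 1b->0: no, abba/bb meet in 0. 1b->1: ok.
All examples now run through 2 states with every (state, symbol) defined. Accept strings end in {0}, Reject strings end in {1}; accept={0}.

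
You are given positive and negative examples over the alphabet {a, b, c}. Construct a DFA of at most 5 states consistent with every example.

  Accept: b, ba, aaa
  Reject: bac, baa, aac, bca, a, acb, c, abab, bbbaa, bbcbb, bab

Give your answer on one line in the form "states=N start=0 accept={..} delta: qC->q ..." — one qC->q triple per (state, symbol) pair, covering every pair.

states=4 start=0 accept={2,3} delta: 0a->1 0b->2 0c->0 1a->2 1b->0 1c->1 2a->3 2b->0 2c->0 3a->0 3b->0 3c->0

Fold the examples into a partial DFA from state 0: repeatedly fix the first undefined (state, symbol) met by the shortest-then-alphabetical prefix, trying targets in increasing order and rejecting any under which an Accept and a Reject string meet in one state with the same remainder; add a state when all current targets are rejected. Accepting states are where Accept strings end.
a: 0a undefined. 0a->0: no, aaa/a meet in 0. Open state 1: 0a->1.
b: 0b undefined. 0b->0: no, ba/a meet in 1. 0b->1: no, b/a meet in 1. Open state 2: 0b->2.
c: 0c undefined. 0c->0: ok.
aa: 1a undefined. 1a->0: no, aaa/a meet in 1. 1a->1: no, aaa/a meet in 1. 1a->2: ok.
ab: 1b undefined. 1b->0: ok.
ac: 1c undefined. 1c->0: no, b/acb meet in 2. 1c->1: ok.
ba: 2a undefined. 2a->0: no, b/bab meet in 2. 2a->1: no, b/baa meet in 2. 2a->2: no, b/baa meet in 2. Open state 3: 2a->3.
bb: 2b undefined. 2b->0: ok.
bc: 2c undefined. 2c->0: ok.
baa: 3a undefined. 3a->0: ok.
bab: 3b undefined. 3b->0: ok.
bac: 3c undefined. 3c->0: ok.
All examples now run through 4 states with every (state, symbol) defined. Accept strings end in {2,3}, Reject strings end in {0,1}; accept={2,3}.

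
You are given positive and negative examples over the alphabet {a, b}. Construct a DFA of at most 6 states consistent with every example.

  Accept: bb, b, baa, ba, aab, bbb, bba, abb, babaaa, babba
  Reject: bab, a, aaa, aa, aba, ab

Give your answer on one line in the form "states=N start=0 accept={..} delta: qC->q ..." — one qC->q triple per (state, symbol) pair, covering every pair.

states=5 start=0 accept={2,3} delta: 0a->1 0b->2 1a->0 1b->0 2a->3 2b->2 3a->2 3b->4 4a->2 4b->2

State merging on the prefix tree: take the shortest (then alphabetical) example prefix whose next move is undefined and point that move at state 0, else 1, else 2, ...; a target is out if some Accept/Reject pair would then sit in one state with the same input left (inseparable). If every existing state is out, open a new one.
a: 0a undefined. 0a->0: no, b/ab meet in 0 with "b" left. Open state 1: 0a->1.
b: 0b undefined. 0b->0: no, baa/aa meet in 1 with "a" left. 0b->1: no, bb/ab meet in 1 with "b" left. Open state 2: 0b->2.
aa: 1a undefined. 1a->0: ok.
ab: 1b undefined. 1b->0: ok.
ba: 2a undefined. 2a->0: no, b/bab meet in 2. 2a->1: no, baa/bab meet in 0. 2a->2: no, bb/bab meet in 2 with "b" left. Open state 3: 2a->3.
bb: 2b undefined. 2b->0: no, bb/aa meet in 0. 2b->1: no, bb/a meet in 1. 2b->2: ok.
baa: 3a undefined. 3a->0: no, baa/aa meet in 0. 3a->1: no, baa/a meet in 1. 3a->2: ok.
bab: 3b undefined. 3b->0: no, babaaa/a meet in 1. 3b->1: no, babaaa/aa meet in 0. 3b->2: no, bb/bab meet in 2. 3b->3: no, ba/bab meet in 3. Open state 4: 3b->4.
baba: 4a undefined. 4a->0: no, babaaa/aa meet in 0. 4a->1: no, babaaa/a meet in 1. 4a->2: ok.
babb: 4b undefined. 4b->0: no, babba/a meet in 1. 4b->1: no, babba/aa meet in 0. 4b->2: ok.
All examples now run through 5 states with every (state, symbol) defined. Accept strings end in {2,3}, Reject strings end in {0,1,4}; accept={2,3}.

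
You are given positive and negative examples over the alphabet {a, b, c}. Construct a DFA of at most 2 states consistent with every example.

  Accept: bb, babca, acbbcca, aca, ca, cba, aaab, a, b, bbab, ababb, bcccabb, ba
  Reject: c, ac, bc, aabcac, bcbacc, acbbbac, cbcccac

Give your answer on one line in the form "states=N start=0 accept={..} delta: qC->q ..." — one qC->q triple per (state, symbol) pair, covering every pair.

states=2 start=0 accept={0} delta: 0a->0 0b->0 0c->1 1a->0 1b->0 1c->1

Fold the examples into a partial DFA from state 0: repeatedly fix the first undefined (state, symbol) met by the shortest-then-alphabetical prefix, trying targets in increasing order and rejecting any under which an Accept and a Reject string meet in one state with the same remainder; add a state when all current targets are rejected. Accepting states are where Accept strings end.
a: 0a undefined. 0a->0: ok.
b: 0b undefined. 0b->0: ok.
c: 0c undefined. 0c->0: no, bb/c meet in 0. Open state 1: 0c->1.
ca: 1a undefined. 1a->0: ok.
cb: 1b undefined. 1b->0: ok.
bcc: 1c undefined. 1c->0: no, bb/bcbacc meet in 0. 1c->1: ok.
All examples now run through 2 states with every (state, symbol) defined. Accept strings end in {0}, Reject strings end in {1}; accept={0}.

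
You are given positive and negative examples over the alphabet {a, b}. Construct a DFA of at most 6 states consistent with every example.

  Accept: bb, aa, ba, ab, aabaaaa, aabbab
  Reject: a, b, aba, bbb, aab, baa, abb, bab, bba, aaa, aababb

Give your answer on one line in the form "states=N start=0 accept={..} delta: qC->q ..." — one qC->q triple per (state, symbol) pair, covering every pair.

State merging on the prefix tree: take the shortest (then alphabetical) example prefix whose next move is undefined and point that move at state 0, else 1, else 2, ...; a target is out if some Accept/Reject pair would then sit in one state with the same input left (inseparable). If every existing state is out, open a new one.
a: 0a undefined. 0a->0: no, bb/abb meet in 0 with "bb" left. Open state 1: 0a->1.
b: 0b undefined. 0b->0: no, bb/b meet in 0. 0b->1: ok.
aa: 1a undefined. 1a->0: no, bb/aababb meet in 1 with "b" left. 1a->1: no, bb/aab meet in 1 with "b" left. Open state 2: 1a->2.
ab: 1b undefined. 1b->0: ok.
aaa: 2a undefined. 2a->0: no, bb/baa meet in 0. 2a->1: ok.
aab: 2b undefined. 2b->0: no, bb/aab meet in 0. 2b->1: no, bb/aababb meet in 0. 2b->2: no, aa/aab meet in 2. Open state 3: 2b->3.
aaba: 3a undefined. 3a->0: no, bb/aababb meet in 0. 3a->1: ok.
aabb: 3b undefined. 3b->0: ok.
All examples now run through 4 states with every (state, symbol) defined. Accept strings end in {0,2}, Reject strings end in {1,3}; accept={0,2}.

states=4 start=0 accept={0,2} delta: 0a->1 0b->1 1a->2 1b->0 2a->1 2b->3 3a->1 3b->0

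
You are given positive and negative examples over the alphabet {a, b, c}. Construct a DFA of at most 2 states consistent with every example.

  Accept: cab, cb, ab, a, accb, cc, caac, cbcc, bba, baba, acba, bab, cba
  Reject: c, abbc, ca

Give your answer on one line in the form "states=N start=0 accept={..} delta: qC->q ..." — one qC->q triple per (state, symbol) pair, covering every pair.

Fold the examples into a partial DFA from state 0: repeatedly fix the first undefined (state, symbol) met by the shortest-then-alphabetical prefix, trying targets in increasing order and rejecting any under which an Accept and a Reject string meet in one state with the same remainder; add a state when all current targets are rejected. Accepting states are where Accept strings end.
a: 0a undefined. 0a->0: ok.
b: 0b undefined. 0b->0: ok.
c: 0c undefined. 0c->0: no, cab/c meet in 0. Open state 1: 0c->1.
ca: 1a undefined. 1a->0: no, cab/ca meet in 0. 1a->1: ok.
cb: 1b undefined. 1b->0: ok.
cc: 1c undefined. 1c->0: ok.
All examples now run through 2 states with every (state, symbol) defined. Accept strings end in {0}, Reject strings end in {1}; accept={0}.

states=2 start=0 accept={0} delta: 0a->0 0b->0 0c->1 1a->1 1b->0 1c->0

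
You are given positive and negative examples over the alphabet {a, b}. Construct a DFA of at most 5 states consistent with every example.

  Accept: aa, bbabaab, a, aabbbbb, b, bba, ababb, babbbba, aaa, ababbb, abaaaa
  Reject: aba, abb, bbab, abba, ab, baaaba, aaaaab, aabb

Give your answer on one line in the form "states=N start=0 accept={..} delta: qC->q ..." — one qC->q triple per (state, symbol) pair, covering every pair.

states=5 start=0 accept={0,1} delta: 0a->1 0b->0 1a->1 1b->2 2a->3 2b->3 3a->4 3b->0 4a->0 4b->0

Fold the examples into a partial DFA from state 0: repeatedly fix the first undefined (state, symbol) met by the shortest-then-alphabetical prefix, trying targets in increasing order and rejecting any under which an Accept and a Reject string meet in one state with the same remainder; add a state when all current targets are rejected. Accepting states are where Accept strings end.
a: 0a undefined. 0a->0: no, b/ab meet in 0 with "b" left. Open state 1: 0a->1.
b: 0b undefined. 0b->0: ok.
aa: 1a undefined. 1a->0: no, aa/aabb meet in 0. 1a->1: ok.
ab: 1b undefined. 1b->0: no, aa/aba meet in 1. 1b->1: no, aa/aba meet in 1. Open state 2: 1b->2.
aba: 2a undefined. 2a->0: no, bbabaab/bbab meet in 2. 2a->1: no, aa/aba meet in 1. 2a->2: no, bbabaab/abb meet in 2 with "b" left. Open state 3: 2a->3.
abb: 2b undefined. 2b->0: no, aa/abba meet in 1. 2b->1: no, aa/abb meet in 1. 2b->2: no, aabbbbb/abb meet in 2. 2b->3: ok.
abaa: 3a undefined. 3a->0: no, bbabaab/abba meet in 0. 3a->1: no, aa/abba meet in 1. 3a->2: no, bbabaab/aba meet in 3. 3a->3: no, abaaaa/aba meet in 3. Open state 4: 3a->4.
abab: 3b undefined. 3b->0: ok.
abaaa: 4a undefined. 4a->0: ok.
bbabaab: 4b undefined. 4b->0: ok.
All examples now run through 5 states with every (state, symbol) defined. Accept strings end in {0,1}, Reject strings end in {2,3,4}; accept={0,1}.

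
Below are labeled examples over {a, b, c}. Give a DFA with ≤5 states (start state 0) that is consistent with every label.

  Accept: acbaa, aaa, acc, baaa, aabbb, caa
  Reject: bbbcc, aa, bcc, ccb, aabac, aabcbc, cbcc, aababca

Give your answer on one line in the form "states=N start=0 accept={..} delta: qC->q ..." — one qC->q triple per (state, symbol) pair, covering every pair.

states=5 start=0 accept={0} delta: 0a->1 0b->0 0c->1 1a->2 1b->0 1c->2 2a->0 2b->3 2c->0 3a->4 3b->0 3c->0 4a->0 4b->0 4c->1

Grow the machine one transition at a time. Run the examples from 0; the earliest place one falls off (shortest prefix, ties alphabetical) gets sent to the lowest-numbered state that keeps every Accept/Reject pair distinguishable — a pair clashes when both reach the same state with identical unread suffix — and to a fresh state only if none does.
a: 0a undefined. 0a->0: no, aaa/aa meet in 0. Open state 1: 0a->1.
b: 0b undefined. 0b->0: ok.
c: 0c undefined. 0c->0: no, caa/aa meet in 1 with "a" left. 0c->1: ok.
aa: 1a undefined. 1a->0: no, aabbb/aa meet in 0. 1a->1: no, aaa/aa meet in 1. Open state 2: 1a->2.
ac: 1c undefined. 1c->0: no, acbaa/aa meet in 2. 1c->1: no, acc/bbbcc meet in 1. 1c->2: ok.
cb: 1b undefined. 1b->0: ok.
aaa: 2a undefined. 2a->0: ok.
aab: 2b undefined. 2b->0: no, acbaa/bbbcc meet in 2. 2b->1: no, acbaa/aababca meet in 0. 2b->2: no, acbaa/aabac meet in 1. Open state 3: 2b->3.
acc: 2c undefined. 2c->0: ok.
aaba: 3a undefined. 3a->0: no, acbaa/aabac meet in 1. 3a->1: no, acbaa/bbbcc meet in 2. 3a->2: no, acbaa/aabac meet in 0. 3a->3: no, acbaa/ccb meet in 3. Open state 4: 3a->4.
aabb: 3b undefined. 3b->0: ok.
aabc: 3c undefined. 3c->0: ok.
aabab: 4b undefined. 4b->0: ok.
aabac: 4c undefined. 4c->0: no, aaa/aabac meet in 0. 4c->1: ok.
acbaa: 4a undefined. 4a->0: ok.
All examples now run through 5 states with every (state, symbol) defined. Accept strings end in {0}, Reject strings end in {1,2,3}; accept={0}.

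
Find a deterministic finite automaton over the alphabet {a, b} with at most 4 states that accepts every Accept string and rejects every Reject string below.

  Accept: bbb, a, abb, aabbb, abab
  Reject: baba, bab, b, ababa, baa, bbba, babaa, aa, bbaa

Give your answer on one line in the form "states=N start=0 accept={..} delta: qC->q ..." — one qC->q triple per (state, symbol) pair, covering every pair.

Fold the examples into a partial DFA from state 0: repeatedly fix the first undefined (state, symbol) met by the shortest-then-alphabetical prefix, trying targets in increasing order and rejecting any under which an Accept and a Reject string meet in one state with the same remainder; add a state when all current targets are rejected. Accepting states are where Accept strings end.
a: 0a undefined. 0a->0: no, a/aa meet in 0. Open state 1: 0a->1.
b: 0b undefined. 0b->0: no, bbb/b meet in 0. 0b->1: no, a/b meet in 1. Open state 2: 0b->2.
aa: 1a undefined. 1a->0: ok.
ab: 1b undefined. 1b->0: no, a/ababa meet in 1. 1b->1: no, abab/b meet in 2. 1b->2: no, abab/bab meet in 2 with "ab" left. Open state 3: 1b->3.
ba: 2a undefined. 2a->0: no, a/baa meet in 1. 2a->1: ok.
bb: 2b undefined. 2b->0: no, bbb/b meet in 2. 2b->1: no, bbb/bab meet in 3. 2b->2: no, bbb/b meet in 2. 2b->3: ok.
aba: 3a undefined. 3a->0: no, a/ababa meet in 1. 3a->1: no, a/baba meet in 1. 3a->2: no, a/babaa meet in 1. 3a->3: ok.
abb: 3b undefined. 3b->0: no, bbb/baa meet in 0. 3b->1: ok.
All examples now run through 4 states with every (state, symbol) defined. Accept strings end in {1}, Reject strings end in {0,2,3}; accept={1}.

states=4 start=0 accept={1} delta: 0a->1 0b->2 1a->0 1b->3 2a->1 2b->3 3a->3 3b->1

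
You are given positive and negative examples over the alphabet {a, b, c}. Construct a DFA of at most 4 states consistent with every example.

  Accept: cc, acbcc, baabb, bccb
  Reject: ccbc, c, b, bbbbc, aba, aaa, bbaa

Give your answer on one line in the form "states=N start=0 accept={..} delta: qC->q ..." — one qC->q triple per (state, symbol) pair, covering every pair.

states=3 start=0 accept={2} delta: 0a->0 0b->1 0c->1 1a->0 1b->2 1c->2 2a->0 2b->2 2c->1

Fold the examples into a partial DFA from state 0: repeatedly fix the first undefined (state, symbol) met by the shortest-then-alphabetical prefix, trying targets in increasing order and rejecting any under which an Accept and a Reject string meet in one state with the same remainder; add a state when all current targets are rejected. Accepting states are where Accept strings end.
a: 0a undefined. 0a->0: ok.
b: 0b undefined. 0b->0: no, baabb/b meet in 0. Open state 1: 0b->1.
c: 0c undefined. 0c->0: no, cc/c meet in 0. 0c->1: ok.
ba: 1a undefined. 1a->0: ok.
bb: 1b undefined. 1b->0: no, baabb/aba meet in 0. 1b->1: no, cc/bbbbc meet in 1 with "c" left. Open state 2: 1b->2.
bc: 1c undefined. 1c->0: no, cc/ccbc meet in 0. 1c->1: no, cc/c meet in 1. 1c->2: ok.
bba: 2a undefined. 2a->0: ok.
bbb: 2b undefined. 2b->0: no, cc/bbbbc meet in 2. 2b->1: no, cc/ccbc meet in 2. 2b->2: ok.
bcc: 2c undefined. 2c->0: no, acbcc/c meet in 1. 2c->1: ok.
All examples now run through 3 states with every (state, symbol) defined. Accept strings end in {2}, Reject strings end in {0,1}; accept={2}.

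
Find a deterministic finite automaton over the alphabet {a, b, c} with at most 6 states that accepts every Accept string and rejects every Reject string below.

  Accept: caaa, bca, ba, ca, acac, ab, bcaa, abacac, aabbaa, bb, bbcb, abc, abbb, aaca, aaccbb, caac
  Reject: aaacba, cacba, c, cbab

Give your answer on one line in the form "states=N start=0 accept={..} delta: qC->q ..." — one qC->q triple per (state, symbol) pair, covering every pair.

states=5 start=0 accept={0,1,3} delta: 0a->0 0b->1 0c->2 1a->0 1b->0 1c->0 2a->3 2b->3 2c->0 3a->4 3b->3 3c->3 4a->0 4b->2 4c->0

Fold the examples into a partial DFA from state 0: repeatedly fix the first undefined (state, symbol) met by the shortest-then-alphabetical prefix, trying targets in increasing order and rejecting any under which an Accept and a Reject string meet in one state with the same remainder; add a state when all current targets are rejected. Accepting states are where Accept strings end.
a: 0a undefined. 0a->0: ok.
b: 0b undefined. 0b->0: no, abc/c meet in 0 with "c" left. Open state 1: 0b->1.
c: 0c undefined. 0c->0: no, caaa/c meet in 0. 0c->1: no, ab/c meet in 1. Open state 2: 0c->2.
ba: 1a undefined. 1a->0: ok.
bb: 1b undefined. 1b->0: ok.
bc: 1c undefined. 1c->0: ok.
ca: 2a undefined. 2a->0: no, acac/c meet in 2. 2a->1: no, caaa/cacba meet in 0. 2a->2: no, caaa/c meet in 2. Open state 3: 2a->3.
cb: 2b undefined. 2b->0: no, bca/aaacba meet in 0. 2b->1: no, bca/aaacba meet in 0. 2b->2: no, ca/aaacba meet in 3. 2b->3: ok.
caa: 3a undefined. 3a->0: no, caaa/aaacba meet in 0. 3a->1: no, caaa/cbab meet in 0. 3a->2: no, caaa/cbab meet in 3. 3a->3: no, caaa/aaacba meet in 3. Open state 4: 3a->4.
cac: 3c undefined. 3c->0: no, bca/cacba meet in 0. 3c->1: no, bca/cacba meet in 0. 3c->2: no, acac/c meet in 2. 3c->3: ok.
aacc: 2c undefined. 2c->0: ok.
caaa: 4a undefined. 4a->0: ok.
caac: 4c undefined. 4c->0: ok.
cacb: 3b undefined. 3b->0: no, caaa/cacba meet in 0. 3b->1: no, caaa/cacba meet in 0. 3b->2: no, ca/cacba meet in 3. 3b->3: ok.
cbab: 4b undefined. 4b->0: no, caaa/cbab meet in 0. 4b->1: no, ab/cbab meet in 1. 4b->2: ok.
All examples now run through 5 states with every (state, symbol) defined. Accept strings end in {0,1,3}, Reject strings end in {2,4}; accept={0,1,3}.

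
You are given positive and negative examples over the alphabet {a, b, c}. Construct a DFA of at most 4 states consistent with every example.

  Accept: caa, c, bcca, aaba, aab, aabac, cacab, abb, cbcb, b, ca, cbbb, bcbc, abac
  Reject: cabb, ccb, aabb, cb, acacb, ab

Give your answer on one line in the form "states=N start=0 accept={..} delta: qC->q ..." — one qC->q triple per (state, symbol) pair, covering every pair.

states=4 start=0 accept={0,1,2} delta: 0a->1 0b->0 0c->1 1a->2 1b->3 1c->1 2a->0 2b->1 2c->1 3a->0 3b->0 3c->0

Fold the examples into a partial DFA from state 0: repeatedly fix the first undefined (state, symbol) met by the shortest-then-alphabetical prefix, trying targets in increasing order and rejecting any under which an Accept and a Reject string meet in one state with the same remainder; add a state when all current targets are rejected. Accepting states are where Accept strings end.
a: 0a undefined. 0a->0: no, aab/ab meet in 0 with "b" left. Open state 1: 0a->1.
b: 0b undefined. 0b->0: ok.
c: 0c undefined. 0c->0: no, c/ccb meet in 0. 0c->1: ok.
aa: 1a undefined. 1a->0: no, aab/cabb meet in 0. 1a->1: no, aab/cb meet in 1 with "b" left. Open state 2: 1a->2.
ab: 1b undefined. 1b->0: no, abb/cb meet in 0. 1b->1: no, c/cb meet in 1. 1b->2: no, ca/cb meet in 2. Open state 3: 1b->3.
ac: 1c undefined. 1c->0: no, b/ccb meet in 0. 1c->1: ok.
aab: 2b undefined. 2b->0: no, aab/cabb meet in 0. 2b->1: ok.
aba: 3a undefined. 3a->0: ok.
abb: 3b undefined. 3b->0: ok.
caa: 2a undefined. 2a->0: ok.
cac: 2c undefined. 2c->0: no, caa/acacb meet in 0. 2c->1: ok.
cbc: 3c undefined. 3c->0: ok.
All examples now run through 4 states with every (state, symbol) defined. Accept strings end in {0,1,2}, Reject strings end in {3}; accept={0,1,2}.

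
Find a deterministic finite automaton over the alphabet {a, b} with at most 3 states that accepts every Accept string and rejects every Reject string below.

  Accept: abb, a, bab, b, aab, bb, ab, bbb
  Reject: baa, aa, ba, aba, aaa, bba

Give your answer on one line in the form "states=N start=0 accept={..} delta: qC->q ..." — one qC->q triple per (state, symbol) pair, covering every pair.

states=3 start=0 accept={1} delta: 0a->1 0b->1 1a->2 1b->1 2a->0 2b->1

Grow the machine one transition at a time. Run the examples from 0; the earliest place one falls off (shortest prefix, ties alphabetical) gets sent to the lowest-numbered state that keeps every Accept/Reject pair distinguishable — a pair clashes when both reach the same state with identical unread suffix — and to a fresh state only if none does.
a: 0a undefined. 0a->0: no, a/aa meet in 0. Open state 1: 0a->1.
b: 0b undefined. 0b->0: no, a/ba meet in 1. 0b->1: ok.
aa: 1a undefined. 1a->0: no, a/baa meet in 1. 1a->1: no, a/baa meet in 1. Open state 2: 1a->2.
ab: 1b undefined. 1b->0: no, abb/aba meet in 1. 1b->1: ok.
aaa: 2a undefined. 2a->0: ok.
aab: 2b undefined. 2b->0: no, bab/baa meet in 0. 2b->1: ok.
All examples now run through 3 states with every (state, symbol) defined. Accept strings end in {1}, Reject strings end in {0,2}; accept={1}.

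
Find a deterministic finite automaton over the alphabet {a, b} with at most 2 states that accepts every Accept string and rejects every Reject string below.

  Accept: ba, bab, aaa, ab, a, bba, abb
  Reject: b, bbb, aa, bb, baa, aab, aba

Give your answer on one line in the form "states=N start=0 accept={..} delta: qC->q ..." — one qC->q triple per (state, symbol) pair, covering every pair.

states=2 start=0 accept={1} delta: 0a->1 0b->0 1a->0 1b->1

State merging on the prefix tree: take the shortest (then alphabetical) example prefix whose next move is undefined and point that move at state 0, else 1, else 2, ...; a target is out if some Accept/Reject pair would then sit in one state with the same input left (inseparable). If every existing state is out, open a new one.
a: 0a undefined. 0a->0: no, ba/aba meet in 0 with "ba" left. Open state 1: 0a->1.
b: 0b undefined. 0b->0: ok.
aa: 1a undefined. 1a->0: ok.
ab: 1b undefined. 1b->0: no, ba/aba meet in 1. 1b->1: ok.
All examples now run through 2 states with every (state, symbol) defined. Accept strings end in {1}, Reject strings end in {0}; accept={1}.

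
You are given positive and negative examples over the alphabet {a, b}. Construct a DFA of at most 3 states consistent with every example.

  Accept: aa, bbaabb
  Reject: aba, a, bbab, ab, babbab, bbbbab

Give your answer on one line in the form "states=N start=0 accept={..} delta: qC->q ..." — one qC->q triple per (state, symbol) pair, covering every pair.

states=3 start=0 accept={0} delta: 0a->1 0b->0 1a->0 1b->2 2a->1 2b->0

Grow the machine one transition at a time. Run the examples from 0; the earliest place one falls off (shortest prefix, ties alphabetical) gets sent to the lowest-numbered state that keeps every Accept/Reject pair distinguishable — a pair clashes when both reach the same state with identical unread suffix — and to a fresh state only if none does.
a: 0a undefined. 0a->0: no, aa/a meet in 0. Open state 1: 0a->1.
b: 0b undefined. 0b->0: ok.
aa: 1a undefined. 1a->0: ok.
ab: 1b undefined. 1b->0: no, aa/bbab meet in 0. 1b->1: no, aa/aba meet in 0. Open state 2: 1b->2.
aba: 2a undefined. 2a->0: no, aa/aba meet in 0. 2a->1: ok.
babb: 2b undefined. 2b->0: ok.
All examples now run through 3 states with every (state, symbol) defined. Accept strings end in {0}, Reject strings end in {1,2}; accept={0}.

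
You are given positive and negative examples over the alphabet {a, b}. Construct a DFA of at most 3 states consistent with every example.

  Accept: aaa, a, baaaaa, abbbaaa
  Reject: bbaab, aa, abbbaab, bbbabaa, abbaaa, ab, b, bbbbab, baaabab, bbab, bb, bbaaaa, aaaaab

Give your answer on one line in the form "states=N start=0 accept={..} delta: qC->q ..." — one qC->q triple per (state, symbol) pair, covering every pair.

Grow the machine one transition at a time. Run the examples from 0; the earliest place one falls off (shortest prefix, ties alphabetical) gets sent to the lowest-numbered state that keeps every Accept/Reject pair distinguishable — a pair clashes when both reach the same state with identical unread suffix — and to a fresh state only if none does.
a: 0a undefined. 0a->0: no, aaa/aa meet in 0. Open state 1: 0a->1.
b: 0b undefined. 0b->0: ok.
aa: 1a undefined. 1a->0: ok.
ab: 1b undefined. 1b->0: no, aaa/abbaaa meet in 1. 1b->1: no, aaa/abbbaab meet in 1. Open state 2: 1b->2.
abb: 2b undefined. 2b->0: no, aaa/abbaaa meet in 1. 2b->1: ok.
abbba: 2a undefined. 2a->0: no, aaa/bbbabaa meet in 1. 2a->1: ok.
All examples now run through 3 states with every (state, symbol) defined. Accept strings end in {1}, Reject strings end in {0,2}; accept={1}.

states=3 start=0 accept={1} delta: 0a->1 0b->0 1a->0 1b->2 2a->1 2b->1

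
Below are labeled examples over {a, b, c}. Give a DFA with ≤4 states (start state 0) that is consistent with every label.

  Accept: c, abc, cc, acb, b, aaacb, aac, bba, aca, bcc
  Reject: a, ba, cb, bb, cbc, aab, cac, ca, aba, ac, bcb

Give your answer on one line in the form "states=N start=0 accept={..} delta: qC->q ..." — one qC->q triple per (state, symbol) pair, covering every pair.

Fold the examples into a partial DFA from state 0: repeatedly fix the first undefined (state, symbol) met by the shortest-then-alphabetical prefix, trying targets in increasing order and rejecting any under which an Accept and a Reject string meet in one state with the same remainder; add a state when all current targets are rejected. Accepting states are where Accept strings end.
a: 0a undefined. 0a->0: no, c/ac meet in 0 with "c" left. Open state 1: 0a->1.
b: 0b undefined. 0b->0: no, b/bb meet in 0. 0b->1: no, acb/bcb meet in 1 with "cb" left. Open state 2: 0b->2.
c: 0c undefined. 0c->0: no, b/cb meet in 2. 0c->1: no, c/a meet in 1. 0c->2: ok.
aa: 1a undefined. 1a->0: no, c/aab meet in 2. 1a->1: no, aac/ac meet in 1 with "c" left. 1a->2: ok.
ab: 1b undefined. 1b->0: ok.
ac: 1c undefined. 1c->0: no, aca/a meet in 1. 1c->1: ok.
ba: 2a undefined. 2a->0: no, c/cac meet in 2. 2a->1: ok.
bb: 2b undefined. 2b->0: no, c/cbc meet in 2. 2b->1: ok.
bc: 2c undefined. 2c->0: no, c/bcb meet in 2. 2c->1: no, cc/a meet in 1. 2c->2: ok.
All examples now run through 3 states with every (state, symbol) defined. Accept strings end in {0,2}, Reject strings end in {1}; accept={0,2}.

states=3 start=0 accept={0,2} delta: 0a->1 0b->2 0c->2 1a->2 1b->0 1c->1 2a->1 2b->1 2c->2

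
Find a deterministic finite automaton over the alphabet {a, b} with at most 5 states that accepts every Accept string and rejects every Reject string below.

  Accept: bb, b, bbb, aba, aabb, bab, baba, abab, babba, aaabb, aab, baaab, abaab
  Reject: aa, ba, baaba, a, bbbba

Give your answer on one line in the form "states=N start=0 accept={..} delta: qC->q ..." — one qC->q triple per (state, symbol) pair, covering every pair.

states=4 start=0 accept={0,3} delta: 0a->1 0b->0 1a->2 1b->3 2a->0 2b->0 3a->0 3b->2

Grow the machine one transition at a time. Run the examples from 0; the earliest place one falls off (shortest prefix, ties alphabetical) gets sent to the lowest-numbered state that keeps every Accept/Reject pair distinguishable — a pair clashes when both reach the same state with identical unread suffix — and to a fresh state only if none does.
a: 0a undefined. 0a->0: no, aba/ba meet in 0 with "ba" left. Open state 1: 0a->1.
b: 0b undefined. 0b->0: ok.
aa: 1a undefined. 1a->0: no, bb/aa meet in 0. 1a->1: no, aba/baaba meet in 1 with "ba" left. Open state 2: 1a->2.
ab: 1b undefined. 1b->0: no, aba/ba meet in 1. 1b->1: no, aba/aa meet in 2. 1b->2: no, bab/aa meet in 2. Open state 3: 1b->3.
aaa: 2a undefined. 2a->0: ok.
aab: 2b undefined. 2b->0: ok.
aba: 3a undefined. 3a->0: ok.
babb: 3b undefined. 3b->0: no, babba/ba meet in 1. 3b->1: no, babba/aa meet in 2. 3b->2: ok.
All examples now run through 4 states with every (state, symbol) defined. Accept strings end in {0,3}, Reject strings end in {1,2}; accept={0,3}.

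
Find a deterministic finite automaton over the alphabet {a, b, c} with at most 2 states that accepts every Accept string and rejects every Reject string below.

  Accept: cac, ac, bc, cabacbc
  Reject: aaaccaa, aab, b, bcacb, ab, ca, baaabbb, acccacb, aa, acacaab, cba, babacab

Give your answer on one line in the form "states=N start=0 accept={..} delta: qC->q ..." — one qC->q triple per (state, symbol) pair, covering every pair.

states=2 start=0 accept={1} delta: 0a->0 0b->0 0c->1 1a->0 1b->0 1c->0

State merging on the prefix tree: take the shortest (then alphabetical) example prefix whose next move is undefined and point that move at state 0, else 1, else 2, ...; a target is out if some Accept/Reject pair would then sit in one state with the same input left (inseparable). If every existing state is out, open a new one.
a: 0a undefined. 0a->0: ok.
b: 0b undefined. 0b->0: ok.
c: 0c undefined. 0c->0: no, cac/aaaccaa meet in 0. Open state 1: 0c->1.
ca: 1a undefined. 1a->0: ok.
cb: 1b undefined. 1b->0: ok.
acc: 1c undefined. 1c->0: ok.
All examples now run through 2 states with every (state, symbol) defined. Accept strings end in {1}, Reject strings end in {0}; accept={1}.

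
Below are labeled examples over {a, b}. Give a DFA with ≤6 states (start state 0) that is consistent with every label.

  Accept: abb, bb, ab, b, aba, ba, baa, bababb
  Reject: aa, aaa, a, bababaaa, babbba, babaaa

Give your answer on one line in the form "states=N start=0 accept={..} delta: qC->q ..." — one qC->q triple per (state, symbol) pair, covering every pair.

states=4 start=0 accept={1,2} delta: 0a->0 0b->1 1a->1 1b->2 2a->3 2b->1 3a->0 3b->0

Grow the machine one transition at a time. Run the examples from 0; the earliest place one falls off (shortest prefix, ties alphabetical) gets sent to the lowest-numbered state that keeps every Accept/Reject pair distinguishable — a pair clashes when both reach the same state with identical unread suffix — and to a fresh state only if none does.
a: 0a undefined. 0a->0: ok.
b: 0b undefined. 0b->0: no, abb/aa meet in 0. Open state 1: 0b->1.
ba: 1a undefined. 1a->0: no, aba/aa meet in 0. 1a->1: ok.
bb: 1b undefined. 1b->0: no, abb/aa meet in 0. 1b->1: no, abb/bababaaa meet in 1. Open state 2: 1b->2.
baba: 2a undefined. 2a->0: no, ab/bababaaa meet in 1. 2a->1: no, ab/bababaaa meet in 1. 2a->2: no, abb/babaaa meet in 2. Open state 3: 2a->3.
babb: 2b undefined. 2b->0: no, ab/babbba meet in 1. 2b->1: ok.
babaa: 3a undefined. 3a->0: ok.
babab: 3b undefined. 3b->0: ok.
All examples now run through 4 states with every (state, symbol) defined. Accept strings end in {1,2}, Reject strings end in {0,3}; accept={1,2}.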